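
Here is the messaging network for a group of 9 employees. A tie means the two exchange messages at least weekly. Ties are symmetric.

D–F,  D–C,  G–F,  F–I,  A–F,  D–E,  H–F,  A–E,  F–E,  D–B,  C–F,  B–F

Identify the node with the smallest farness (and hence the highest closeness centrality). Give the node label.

F

Farness (sum of distances to all others) for each node — A:14, B:14, C:14, D:12, E:13, F:8, G:15, H:15, I:15.
The smallest farness is 8, for F, so F has the highest closeness.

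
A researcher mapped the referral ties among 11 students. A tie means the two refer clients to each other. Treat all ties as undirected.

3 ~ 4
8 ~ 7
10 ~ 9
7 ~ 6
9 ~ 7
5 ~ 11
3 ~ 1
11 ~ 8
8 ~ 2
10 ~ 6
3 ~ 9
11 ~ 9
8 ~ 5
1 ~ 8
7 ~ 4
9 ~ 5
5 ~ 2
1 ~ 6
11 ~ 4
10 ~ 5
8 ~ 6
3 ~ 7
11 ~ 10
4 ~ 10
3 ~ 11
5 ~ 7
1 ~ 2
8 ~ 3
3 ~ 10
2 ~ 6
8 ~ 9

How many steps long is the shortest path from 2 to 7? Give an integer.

One shortest route is 2 – 6 – 7, which uses 2 edges, and 2 and 7 are not directly tied, so nothing shorter exists. So d(2,7) = 2.

2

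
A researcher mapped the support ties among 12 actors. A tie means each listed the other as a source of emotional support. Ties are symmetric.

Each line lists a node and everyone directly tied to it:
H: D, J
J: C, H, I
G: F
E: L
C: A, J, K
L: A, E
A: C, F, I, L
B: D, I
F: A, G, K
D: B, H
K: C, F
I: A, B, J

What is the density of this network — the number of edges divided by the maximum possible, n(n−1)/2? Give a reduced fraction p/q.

7/33

There are 14 edges and 12 nodes, so the maximum possible is C(12,2) = 66.
Density = 14/66 = 7/33.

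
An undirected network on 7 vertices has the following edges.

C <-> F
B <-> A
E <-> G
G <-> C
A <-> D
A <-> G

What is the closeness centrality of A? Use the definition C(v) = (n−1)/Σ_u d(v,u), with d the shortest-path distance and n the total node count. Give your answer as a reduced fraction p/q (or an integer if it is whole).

Distances from A: B:1, C:2, D:1, E:2, F:3, G:1. Sum = 10.
n = 7, so closeness = 6/10 = 3/5.

3/5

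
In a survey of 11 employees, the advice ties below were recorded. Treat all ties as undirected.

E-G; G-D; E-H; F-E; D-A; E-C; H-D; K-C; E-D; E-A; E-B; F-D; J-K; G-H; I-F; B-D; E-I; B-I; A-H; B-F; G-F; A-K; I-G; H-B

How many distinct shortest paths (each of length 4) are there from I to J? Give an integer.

2

The shortest distance is 4. The length-4 paths are: I–E–C–K–J; I–E–A–K–J.
That gives 2 distinct shortest paths.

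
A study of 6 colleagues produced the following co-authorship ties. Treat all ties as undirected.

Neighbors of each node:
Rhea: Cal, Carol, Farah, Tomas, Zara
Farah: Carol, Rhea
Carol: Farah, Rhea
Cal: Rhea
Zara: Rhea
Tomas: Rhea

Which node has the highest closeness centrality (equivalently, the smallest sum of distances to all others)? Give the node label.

Farness (sum of distances to all others) for each node — Cal:9, Carol:8, Farah:8, Rhea:5, Tomas:9, Zara:9.
The smallest farness is 5, for Rhea, so Rhea has the highest closeness.

Rhea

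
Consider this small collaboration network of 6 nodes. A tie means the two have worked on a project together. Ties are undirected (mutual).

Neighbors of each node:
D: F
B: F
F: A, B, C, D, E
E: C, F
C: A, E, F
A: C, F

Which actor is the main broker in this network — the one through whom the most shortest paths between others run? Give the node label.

Unnormalized betweenness of each node: A:0, B:0, C:1/2, D:0, E:0, F:15/2.
F has the largest value, 15/2, making it the main broker — the node through which the most shortest paths run.

F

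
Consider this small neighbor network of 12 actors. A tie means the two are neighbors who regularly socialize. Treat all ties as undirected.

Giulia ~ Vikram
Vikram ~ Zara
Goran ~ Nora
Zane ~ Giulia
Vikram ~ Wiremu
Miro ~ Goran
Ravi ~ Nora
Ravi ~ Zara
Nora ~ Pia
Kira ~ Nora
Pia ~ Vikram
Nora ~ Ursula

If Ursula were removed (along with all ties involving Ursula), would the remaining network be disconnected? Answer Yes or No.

Even without Ursula, every remaining node can still reach every other (the residual graph is connected), so Ursula is not a cut vertex.

No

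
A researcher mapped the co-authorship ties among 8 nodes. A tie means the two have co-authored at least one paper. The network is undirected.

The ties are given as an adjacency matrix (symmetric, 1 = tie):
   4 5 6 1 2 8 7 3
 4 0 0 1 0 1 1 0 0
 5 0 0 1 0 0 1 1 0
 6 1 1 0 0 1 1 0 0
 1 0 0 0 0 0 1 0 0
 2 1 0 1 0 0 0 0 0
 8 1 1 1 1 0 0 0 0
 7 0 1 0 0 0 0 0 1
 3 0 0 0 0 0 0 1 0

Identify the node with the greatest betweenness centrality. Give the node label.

Unnormalized betweenness of each node: 1:0, 2:0, 3:0, 4:1, 5:10, 6:11/2, 7:6, 8:15/2.
5 has the largest value, 10, making it the main broker — the node through which the most shortest paths run.

5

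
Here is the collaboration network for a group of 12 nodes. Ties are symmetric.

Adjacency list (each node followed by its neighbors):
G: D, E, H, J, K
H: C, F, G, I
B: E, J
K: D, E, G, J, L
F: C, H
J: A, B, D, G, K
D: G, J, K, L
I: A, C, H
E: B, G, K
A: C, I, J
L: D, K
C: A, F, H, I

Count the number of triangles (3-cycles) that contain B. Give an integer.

0

B's neighbors are E and J, but none of them are tied to each other, so no triangle contains B.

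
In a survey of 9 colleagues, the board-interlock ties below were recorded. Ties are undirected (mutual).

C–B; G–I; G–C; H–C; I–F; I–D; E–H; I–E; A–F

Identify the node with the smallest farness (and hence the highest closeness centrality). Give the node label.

Farness (sum of distances to all others) for each node — A:25, B:24, C:17, D:20, E:16, F:18, G:15, H:18, I:13.
The smallest farness is 13, for I, so I has the highest closeness.

I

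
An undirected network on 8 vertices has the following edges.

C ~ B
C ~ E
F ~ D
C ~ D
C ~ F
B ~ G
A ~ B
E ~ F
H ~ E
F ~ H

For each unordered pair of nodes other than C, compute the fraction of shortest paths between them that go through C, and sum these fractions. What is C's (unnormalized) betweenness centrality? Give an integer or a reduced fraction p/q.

Pairs whose geodesics pass through C — B–E: 1; B–F: 1; B–H: 2/2; B–D: 1; G–E: 1; G–F: 1; G–H: 2/2; G–D: 1; A–E: 1; A–F: 1; A–H: 2/2; A–D: 1; E–D: 1/2.
All other pairs contribute 0.
Summing the contributions gives betweenness(C) = 25/2.

25/2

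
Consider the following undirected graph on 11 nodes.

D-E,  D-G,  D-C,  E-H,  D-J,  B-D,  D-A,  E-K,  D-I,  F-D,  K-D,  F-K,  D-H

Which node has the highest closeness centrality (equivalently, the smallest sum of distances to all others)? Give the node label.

Farness (sum of distances to all others) for each node — A:19, B:19, C:19, D:10, E:17, F:18, G:19, H:18, I:19, J:19, K:17.
The smallest farness is 10, for D, so D has the highest closeness.

D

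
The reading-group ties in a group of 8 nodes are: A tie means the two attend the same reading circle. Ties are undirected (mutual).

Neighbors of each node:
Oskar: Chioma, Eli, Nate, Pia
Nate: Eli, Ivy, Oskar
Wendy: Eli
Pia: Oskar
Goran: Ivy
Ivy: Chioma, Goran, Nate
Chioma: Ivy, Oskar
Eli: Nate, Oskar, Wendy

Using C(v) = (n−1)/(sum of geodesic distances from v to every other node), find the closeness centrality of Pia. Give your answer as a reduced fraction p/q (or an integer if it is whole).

Distances from Pia: Chioma:2, Eli:2, Goran:4, Ivy:3, Nate:2, Oskar:1, Wendy:3. Sum = 17.
n = 8, so closeness = 7/17.

7/17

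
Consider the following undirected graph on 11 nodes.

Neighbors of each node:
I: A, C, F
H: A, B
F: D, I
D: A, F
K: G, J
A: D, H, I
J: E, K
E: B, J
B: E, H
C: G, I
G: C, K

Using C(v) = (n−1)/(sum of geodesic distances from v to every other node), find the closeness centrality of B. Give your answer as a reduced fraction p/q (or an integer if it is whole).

Distances from B: A:2, C:4, D:3, E:1, F:4, G:4, H:1, I:3, J:2, K:3. Sum = 27.
n = 11, so closeness = 10/27.

10/27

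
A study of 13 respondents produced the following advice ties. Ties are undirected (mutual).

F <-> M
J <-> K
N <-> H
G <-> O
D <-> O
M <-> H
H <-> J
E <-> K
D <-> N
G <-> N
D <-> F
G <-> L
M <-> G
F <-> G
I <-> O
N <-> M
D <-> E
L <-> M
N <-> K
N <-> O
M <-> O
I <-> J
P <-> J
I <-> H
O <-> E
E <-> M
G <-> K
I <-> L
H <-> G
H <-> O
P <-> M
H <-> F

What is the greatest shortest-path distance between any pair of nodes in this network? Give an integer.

3

Eccentricity of each node (its greatest distance to any other): D:3, E:2, F:2, G:2, H:2, I:2, J:3, K:2, L:3, M:2, N:2, O:2, P:3.
The maximum eccentricity is 3, realized for instance by the pair J–D via J – K – E – D. So the diameter is 3.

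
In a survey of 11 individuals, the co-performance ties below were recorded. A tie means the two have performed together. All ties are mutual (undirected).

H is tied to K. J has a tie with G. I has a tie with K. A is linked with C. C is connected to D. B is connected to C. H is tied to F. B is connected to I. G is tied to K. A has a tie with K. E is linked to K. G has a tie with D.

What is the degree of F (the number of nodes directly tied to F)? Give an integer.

1

F is directly tied to H. That is 1 neighbor, so the degree of F is 1.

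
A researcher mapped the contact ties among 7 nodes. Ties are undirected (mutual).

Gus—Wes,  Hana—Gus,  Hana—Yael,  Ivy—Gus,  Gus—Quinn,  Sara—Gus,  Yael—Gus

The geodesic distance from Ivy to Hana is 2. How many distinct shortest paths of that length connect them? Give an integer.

1

The shortest distance is 2, and the only length-2 path is Ivy–Gus–Hana. So there is exactly 1 shortest path.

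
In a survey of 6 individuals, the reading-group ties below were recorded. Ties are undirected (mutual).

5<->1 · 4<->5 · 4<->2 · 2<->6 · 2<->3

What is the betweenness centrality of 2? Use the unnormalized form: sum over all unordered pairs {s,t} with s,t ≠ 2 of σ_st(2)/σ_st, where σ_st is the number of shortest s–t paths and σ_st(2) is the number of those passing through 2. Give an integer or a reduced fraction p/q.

Pairs whose geodesics pass through 2 — 4–6: 1; 4–3: 1; 5–6: 1; 5–3: 1; 6–3: 1; 6–1: 1; 3–1: 1.
All other pairs contribute 0.
Summing the contributions gives betweenness(2) = 7.

7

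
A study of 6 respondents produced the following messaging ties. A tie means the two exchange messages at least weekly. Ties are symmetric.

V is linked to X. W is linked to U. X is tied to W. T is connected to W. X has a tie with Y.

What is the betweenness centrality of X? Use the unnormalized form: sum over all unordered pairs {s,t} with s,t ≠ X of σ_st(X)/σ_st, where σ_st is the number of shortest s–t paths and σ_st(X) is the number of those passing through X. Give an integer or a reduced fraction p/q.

7

Pairs whose geodesics pass through X — T–Y: 1; T–V: 1; Y–W: 1; Y–V: 1; Y–U: 1; W–V: 1; V–U: 1.
All other pairs contribute 0.
Summing the contributions gives betweenness(X) = 7.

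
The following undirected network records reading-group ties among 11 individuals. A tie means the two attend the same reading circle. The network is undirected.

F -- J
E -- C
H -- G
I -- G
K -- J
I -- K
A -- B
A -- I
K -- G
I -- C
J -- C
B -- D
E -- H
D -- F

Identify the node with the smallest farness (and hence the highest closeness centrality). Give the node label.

Farness (sum of distances to all others) for each node — A:22, B:26, C:19, D:28, E:25, F:24, G:21, H:27, I:18, J:20, K:20.
The smallest farness is 18, for I, so I has the highest closeness.

I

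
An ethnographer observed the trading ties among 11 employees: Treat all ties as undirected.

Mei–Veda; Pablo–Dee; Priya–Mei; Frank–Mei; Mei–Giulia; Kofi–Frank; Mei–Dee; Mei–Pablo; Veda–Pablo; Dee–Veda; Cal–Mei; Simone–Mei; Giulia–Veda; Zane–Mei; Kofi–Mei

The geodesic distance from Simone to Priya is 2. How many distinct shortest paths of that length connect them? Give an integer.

The shortest distance is 2, and the only length-2 path is Simone–Mei–Priya. So there is exactly 1 shortest path.

1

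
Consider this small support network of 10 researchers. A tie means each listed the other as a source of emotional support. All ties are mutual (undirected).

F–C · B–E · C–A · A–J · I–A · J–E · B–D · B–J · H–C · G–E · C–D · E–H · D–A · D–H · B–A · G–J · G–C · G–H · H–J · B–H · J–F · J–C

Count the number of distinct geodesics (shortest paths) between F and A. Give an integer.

The shortest distance is 2. The length-2 paths are: F–J–A; F–C–A.
That gives 2 distinct shortest paths.

2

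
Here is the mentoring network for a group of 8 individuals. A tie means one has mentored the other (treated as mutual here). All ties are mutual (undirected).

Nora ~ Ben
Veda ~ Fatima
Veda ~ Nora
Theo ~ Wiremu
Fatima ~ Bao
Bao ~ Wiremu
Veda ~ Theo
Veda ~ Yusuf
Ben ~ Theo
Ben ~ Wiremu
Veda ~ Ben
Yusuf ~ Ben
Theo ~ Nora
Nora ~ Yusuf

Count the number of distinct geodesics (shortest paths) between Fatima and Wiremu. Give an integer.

1

The shortest distance is 2, and the only length-2 path is Fatima–Bao–Wiremu. So there is exactly 1 shortest path.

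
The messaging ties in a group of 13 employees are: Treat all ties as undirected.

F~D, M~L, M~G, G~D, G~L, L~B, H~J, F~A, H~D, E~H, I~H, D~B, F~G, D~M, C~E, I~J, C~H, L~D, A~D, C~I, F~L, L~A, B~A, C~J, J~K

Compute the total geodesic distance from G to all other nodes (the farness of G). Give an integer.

26

Distances from G: A:2, B:2, C:3, D:1, E:3, F:1, H:2, I:3, J:3, K:4, L:1, M:1.
Sum = 2 + 2 + 3 + 1 + 3 + 1 + 2 + 3 + 3 + 4 + 1 + 1 = 26.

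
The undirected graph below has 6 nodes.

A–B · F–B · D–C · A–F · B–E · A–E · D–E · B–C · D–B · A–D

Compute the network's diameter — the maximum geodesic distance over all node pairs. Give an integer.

Eccentricity of each node (its greatest distance to any other): A:2, B:1, C:2, D:2, E:2, F:2.
The maximum eccentricity is 2, realized for instance by the pair E–C via E – B – C. So the diameter is 2.

2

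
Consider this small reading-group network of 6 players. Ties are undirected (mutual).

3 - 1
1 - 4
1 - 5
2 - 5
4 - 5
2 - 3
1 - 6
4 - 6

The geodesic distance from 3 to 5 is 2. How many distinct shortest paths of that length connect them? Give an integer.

2

The shortest distance is 2. The length-2 paths are: 3–2–5; 3–1–5.
That gives 2 distinct shortest paths.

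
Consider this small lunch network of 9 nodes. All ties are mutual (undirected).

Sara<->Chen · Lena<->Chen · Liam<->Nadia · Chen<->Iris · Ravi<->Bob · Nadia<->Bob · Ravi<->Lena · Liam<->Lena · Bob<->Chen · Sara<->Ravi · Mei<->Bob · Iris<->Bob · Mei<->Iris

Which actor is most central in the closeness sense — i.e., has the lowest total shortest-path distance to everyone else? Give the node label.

Bob

Farness (sum of distances to all others) for each node — Bob:11, Chen:12, Iris:14, Lena:14, Liam:17, Mei:17, Nadia:15, Ravi:13, Sara:17.
The smallest farness is 11, for Bob, so Bob has the highest closeness.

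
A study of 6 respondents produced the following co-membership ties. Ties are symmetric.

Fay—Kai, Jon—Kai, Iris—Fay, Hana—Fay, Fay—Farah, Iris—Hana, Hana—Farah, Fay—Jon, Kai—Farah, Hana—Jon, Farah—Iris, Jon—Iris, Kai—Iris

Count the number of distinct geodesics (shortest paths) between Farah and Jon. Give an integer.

4

The shortest distance is 2. The length-2 paths are: Farah–Hana–Jon; Farah–Fay–Jon; Farah–Kai–Jon; Farah–Iris–Jon.
That gives 4 distinct shortest paths.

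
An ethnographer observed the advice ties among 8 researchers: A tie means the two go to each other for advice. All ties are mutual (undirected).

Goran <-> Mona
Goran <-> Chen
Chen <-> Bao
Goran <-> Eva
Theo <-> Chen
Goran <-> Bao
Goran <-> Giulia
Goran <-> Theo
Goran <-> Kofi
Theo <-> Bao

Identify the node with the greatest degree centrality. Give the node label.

Degrees — Bao:3, Chen:3, Eva:1, Giulia:1, Goran:7, Kofi:1, Mona:1, Theo:3.
The maximum is 7, attained only by Goran.

Goran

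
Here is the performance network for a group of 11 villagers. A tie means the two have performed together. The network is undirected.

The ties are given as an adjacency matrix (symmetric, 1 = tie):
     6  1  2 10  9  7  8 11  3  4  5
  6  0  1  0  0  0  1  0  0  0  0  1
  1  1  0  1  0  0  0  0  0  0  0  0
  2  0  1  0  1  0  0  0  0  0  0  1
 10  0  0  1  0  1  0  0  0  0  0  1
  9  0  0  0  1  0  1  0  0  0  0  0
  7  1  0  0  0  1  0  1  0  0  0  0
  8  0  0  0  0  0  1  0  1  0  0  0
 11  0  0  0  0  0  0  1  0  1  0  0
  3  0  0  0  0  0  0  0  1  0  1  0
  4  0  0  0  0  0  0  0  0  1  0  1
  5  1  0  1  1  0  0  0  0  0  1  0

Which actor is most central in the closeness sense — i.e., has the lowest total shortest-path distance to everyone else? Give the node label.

5

Farness (sum of distances to all others) for each node — 1:25, 2:23, 3:26, 4:22, 5:18, 6:19, 7:20, 8:24, 9:23, 10:21, 11:27.
The smallest farness is 18, for 5, so 5 has the highest closeness.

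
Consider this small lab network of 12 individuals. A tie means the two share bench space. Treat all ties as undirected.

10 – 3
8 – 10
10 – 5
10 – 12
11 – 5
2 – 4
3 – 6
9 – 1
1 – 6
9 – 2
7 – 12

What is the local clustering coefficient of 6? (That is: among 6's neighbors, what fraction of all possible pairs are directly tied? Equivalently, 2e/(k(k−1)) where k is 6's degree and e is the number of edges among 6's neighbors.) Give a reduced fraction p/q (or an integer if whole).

0

6's neighbors: 1 and 3 (k = 2).
Possible neighbor pairs: C(2,2) = 1. Edges among them: none → e = 0.
Clustering(6) = 0/1.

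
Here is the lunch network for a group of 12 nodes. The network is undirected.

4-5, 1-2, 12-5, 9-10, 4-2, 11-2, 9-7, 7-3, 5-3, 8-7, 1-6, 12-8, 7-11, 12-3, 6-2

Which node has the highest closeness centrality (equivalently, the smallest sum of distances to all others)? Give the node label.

Farness (sum of distances to all others) for each node — 1:33, 2:24, 3:25, 4:27, 5:25, 6:33, 7:21, 8:27, 9:29, 10:39, 11:23, 12:28.
The smallest farness is 21, for 7, so 7 has the highest closeness.

7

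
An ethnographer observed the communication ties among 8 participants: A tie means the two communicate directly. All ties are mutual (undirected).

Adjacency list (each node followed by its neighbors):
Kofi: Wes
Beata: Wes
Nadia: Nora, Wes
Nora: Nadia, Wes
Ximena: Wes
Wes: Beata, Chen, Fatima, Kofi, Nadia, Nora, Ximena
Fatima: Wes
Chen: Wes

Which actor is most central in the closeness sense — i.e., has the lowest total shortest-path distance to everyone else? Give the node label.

Farness (sum of distances to all others) for each node — Beata:13, Chen:13, Fatima:13, Kofi:13, Nadia:12, Nora:12, Wes:7, Ximena:13.
The smallest farness is 7, for Wes, so Wes has the highest closeness.

Wes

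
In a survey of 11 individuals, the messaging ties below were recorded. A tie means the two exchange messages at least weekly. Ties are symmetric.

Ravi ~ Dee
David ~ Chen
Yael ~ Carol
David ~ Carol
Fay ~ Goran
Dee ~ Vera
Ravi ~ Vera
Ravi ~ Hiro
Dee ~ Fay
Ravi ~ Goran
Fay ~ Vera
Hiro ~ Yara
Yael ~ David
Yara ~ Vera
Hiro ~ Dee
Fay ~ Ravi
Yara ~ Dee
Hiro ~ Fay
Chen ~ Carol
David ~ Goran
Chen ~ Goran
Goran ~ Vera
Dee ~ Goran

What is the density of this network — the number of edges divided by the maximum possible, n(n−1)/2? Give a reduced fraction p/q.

23/55

There are 23 edges and 11 nodes, so the maximum possible is C(11,2) = 55.
Density = 23/55.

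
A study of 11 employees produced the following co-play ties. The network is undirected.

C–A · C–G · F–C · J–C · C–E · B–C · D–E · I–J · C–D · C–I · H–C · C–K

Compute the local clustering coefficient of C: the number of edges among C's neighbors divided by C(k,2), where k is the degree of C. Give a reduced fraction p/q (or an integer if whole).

2/45

C's neighbors: A, B, D, E, F, G, H, I, J, and K (k = 10).
Possible neighbor pairs: C(10,2) = 45. Edges among them: D–E, I–J → e = 2.
Clustering(C) = 2/45.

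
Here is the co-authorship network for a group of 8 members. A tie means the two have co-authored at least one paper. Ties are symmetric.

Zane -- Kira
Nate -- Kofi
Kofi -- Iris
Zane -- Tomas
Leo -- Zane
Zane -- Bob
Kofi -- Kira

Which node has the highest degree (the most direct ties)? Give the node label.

Degrees — Bob:1, Iris:1, Kira:2, Kofi:3, Leo:1, Nate:1, Tomas:1, Zane:4.
The maximum is 4, attained only by Zane.

Zane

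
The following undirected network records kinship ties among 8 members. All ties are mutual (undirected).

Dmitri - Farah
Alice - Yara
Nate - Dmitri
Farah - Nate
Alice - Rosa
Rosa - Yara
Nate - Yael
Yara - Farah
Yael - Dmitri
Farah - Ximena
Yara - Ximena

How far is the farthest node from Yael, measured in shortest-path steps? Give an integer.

Distances from Yael: Alice:4, Dmitri:1, Farah:2, Nate:1, Rosa:4, Ximena:3, Yara:3.
The largest is 4 (to Alice and Rosa), so the eccentricity of Yael is 4.

4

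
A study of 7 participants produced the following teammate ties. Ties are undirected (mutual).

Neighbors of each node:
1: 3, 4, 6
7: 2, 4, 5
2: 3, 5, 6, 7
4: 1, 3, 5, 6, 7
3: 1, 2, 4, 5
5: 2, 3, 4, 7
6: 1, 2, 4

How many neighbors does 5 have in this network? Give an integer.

4

5 is directly tied to 2, 3, 4, and 7. That is 4 neighbors, so the degree of 5 is 4.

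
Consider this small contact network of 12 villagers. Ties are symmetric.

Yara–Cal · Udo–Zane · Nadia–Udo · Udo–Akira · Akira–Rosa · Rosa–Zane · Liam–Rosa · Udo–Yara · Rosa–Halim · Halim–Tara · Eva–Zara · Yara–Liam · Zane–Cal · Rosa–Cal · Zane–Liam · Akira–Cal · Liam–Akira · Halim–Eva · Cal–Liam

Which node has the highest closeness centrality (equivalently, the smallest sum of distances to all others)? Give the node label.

Farness (sum of distances to all others) for each node — Akira:22, Cal:22, Eva:31, Halim:23, Liam:22, Nadia:36, Rosa:19, Tara:33, Udo:26, Yara:27, Zane:22, Zara:41.
The smallest farness is 19, for Rosa, so Rosa has the highest closeness.

Rosa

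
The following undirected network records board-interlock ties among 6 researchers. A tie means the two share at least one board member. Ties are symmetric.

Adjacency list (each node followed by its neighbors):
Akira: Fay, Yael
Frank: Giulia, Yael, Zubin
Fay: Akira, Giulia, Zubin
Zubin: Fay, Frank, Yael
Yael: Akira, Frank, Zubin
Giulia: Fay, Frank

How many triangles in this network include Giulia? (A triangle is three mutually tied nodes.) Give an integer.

0

Giulia's neighbors are Fay and Frank, but none of them are tied to each other, so no triangle contains Giulia.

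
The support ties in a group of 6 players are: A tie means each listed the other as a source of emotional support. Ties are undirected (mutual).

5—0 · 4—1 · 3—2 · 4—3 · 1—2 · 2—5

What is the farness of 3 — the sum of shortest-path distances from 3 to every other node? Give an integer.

9

Distances from 3: 0:3, 1:2, 2:1, 4:1, 5:2.
Sum = 3 + 2 + 1 + 1 + 2 = 9.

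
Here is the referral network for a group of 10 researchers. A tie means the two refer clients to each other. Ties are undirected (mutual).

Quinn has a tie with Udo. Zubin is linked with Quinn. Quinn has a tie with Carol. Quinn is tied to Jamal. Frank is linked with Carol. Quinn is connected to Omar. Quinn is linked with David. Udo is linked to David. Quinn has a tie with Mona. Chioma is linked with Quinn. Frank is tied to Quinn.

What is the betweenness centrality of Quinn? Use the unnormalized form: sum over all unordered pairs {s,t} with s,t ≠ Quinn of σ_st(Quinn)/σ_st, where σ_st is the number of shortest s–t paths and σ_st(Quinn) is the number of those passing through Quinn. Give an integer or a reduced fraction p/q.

Pairs whose geodesics pass through Quinn — Jamal–Carol: 1; Jamal–Frank: 1; Jamal–Omar: 1; Jamal–Udo: 1; Jamal–Chioma: 1; Jamal–David: 1; Jamal–Zubin: 1; Jamal–Mona: 1; Carol–Omar: 1; Carol–Udo: 1; Carol–Chioma: 1; Carol–David: 1; Carol–Zubin: 1; Carol–Mona: 1 … (+20 more pairs).
All other pairs contribute 0.
Summing the contributions gives betweenness(Quinn) = 34.

34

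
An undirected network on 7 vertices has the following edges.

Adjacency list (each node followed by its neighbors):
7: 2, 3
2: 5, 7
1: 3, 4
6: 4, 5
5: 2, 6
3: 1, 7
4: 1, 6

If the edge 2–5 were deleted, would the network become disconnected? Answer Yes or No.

Even without that edge, 2 still reaches 5 via 2 – 7 – 3 – 1 – 4 – 6 – 5, so the network stays connected. Not a bridge.

No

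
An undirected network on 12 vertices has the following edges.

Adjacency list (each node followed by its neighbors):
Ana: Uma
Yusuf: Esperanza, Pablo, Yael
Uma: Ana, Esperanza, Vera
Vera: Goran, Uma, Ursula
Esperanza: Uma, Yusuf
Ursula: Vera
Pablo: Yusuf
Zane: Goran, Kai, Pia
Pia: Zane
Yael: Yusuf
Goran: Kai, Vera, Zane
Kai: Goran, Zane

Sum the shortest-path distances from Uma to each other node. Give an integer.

25

Distances from Uma: Ana:1, Esperanza:1, Goran:2, Kai:3, Pablo:3, Pia:4, Ursula:2, Vera:1, Yael:3, Yusuf:2, Zane:3.
Sum = 1 + 1 + 2 + 3 + 3 + 4 + 2 + 1 + 3 + 2 + 3 = 25.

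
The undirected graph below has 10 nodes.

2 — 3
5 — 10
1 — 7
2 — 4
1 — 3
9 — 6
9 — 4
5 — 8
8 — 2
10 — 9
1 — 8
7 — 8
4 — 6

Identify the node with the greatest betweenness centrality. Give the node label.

8

Unnormalized betweenness of each node: 1:7/3, 2:77/6, 3:11/6, 4:19/2, 5:11/2, 6:0, 7:0, 8:83/6, 9:13/3, 10:23/6.
8 has the largest value, 83/6, making it the main broker — the node through which the most shortest paths run.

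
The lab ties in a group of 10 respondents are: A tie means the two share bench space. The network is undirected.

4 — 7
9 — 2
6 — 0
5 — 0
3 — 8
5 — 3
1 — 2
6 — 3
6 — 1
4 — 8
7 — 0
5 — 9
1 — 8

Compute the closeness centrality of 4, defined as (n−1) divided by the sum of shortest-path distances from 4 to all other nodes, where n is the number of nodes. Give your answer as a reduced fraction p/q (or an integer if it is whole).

Distances from 4: 0:2, 1:2, 2:3, 3:2, 5:3, 6:3, 7:1, 8:1, 9:4. Sum = 21.
n = 10, so closeness = 9/21 = 3/7.

3/7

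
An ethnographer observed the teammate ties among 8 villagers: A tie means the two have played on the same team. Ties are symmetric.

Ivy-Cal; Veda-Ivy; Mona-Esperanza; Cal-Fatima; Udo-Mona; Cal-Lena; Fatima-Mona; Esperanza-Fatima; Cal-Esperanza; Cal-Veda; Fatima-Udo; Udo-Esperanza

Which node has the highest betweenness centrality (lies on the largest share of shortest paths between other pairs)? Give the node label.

Unnormalized betweenness of each node: Cal:14, Esperanza:4, Fatima:4, Ivy:0, Lena:0, Mona:0, Udo:0, Veda:0.
Cal has the largest value, 14, making it the main broker — the node through which the most shortest paths run.

Cal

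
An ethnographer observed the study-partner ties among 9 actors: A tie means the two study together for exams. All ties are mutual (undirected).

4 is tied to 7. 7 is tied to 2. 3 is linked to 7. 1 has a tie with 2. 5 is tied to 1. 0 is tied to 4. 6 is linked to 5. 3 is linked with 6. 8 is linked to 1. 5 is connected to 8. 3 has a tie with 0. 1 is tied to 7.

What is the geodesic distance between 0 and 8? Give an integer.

4

One shortest route is 0 – 3 – 7 – 1 – 8, which uses 4 edges, and at distance 3 from 0 we only reach {1, 2, 5}, which does not include 8. So d(0,8) = 4.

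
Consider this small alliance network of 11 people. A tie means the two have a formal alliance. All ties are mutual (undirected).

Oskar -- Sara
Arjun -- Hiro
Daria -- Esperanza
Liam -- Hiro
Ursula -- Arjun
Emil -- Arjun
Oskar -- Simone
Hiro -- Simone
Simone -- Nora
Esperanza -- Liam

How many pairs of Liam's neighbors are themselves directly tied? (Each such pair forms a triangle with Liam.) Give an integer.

Liam's neighbors are Esperanza and Hiro, but none of them are tied to each other, so no triangle contains Liam.

0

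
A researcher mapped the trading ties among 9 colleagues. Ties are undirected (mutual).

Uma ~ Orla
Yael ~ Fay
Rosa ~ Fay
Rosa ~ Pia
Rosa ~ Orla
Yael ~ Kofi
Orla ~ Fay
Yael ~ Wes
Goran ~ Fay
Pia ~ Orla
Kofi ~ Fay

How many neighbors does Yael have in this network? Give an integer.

3

Yael is directly tied to Fay, Kofi, and Wes. That is 3 neighbors, so the degree of Yael is 3.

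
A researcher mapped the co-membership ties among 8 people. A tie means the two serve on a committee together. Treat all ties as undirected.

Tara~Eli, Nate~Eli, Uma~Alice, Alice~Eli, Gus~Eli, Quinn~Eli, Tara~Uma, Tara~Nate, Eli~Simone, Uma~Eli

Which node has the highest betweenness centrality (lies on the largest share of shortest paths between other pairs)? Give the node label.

Eli

Unnormalized betweenness of each node: Alice:0, Eli:17, Gus:0, Nate:0, Quinn:0, Simone:0, Tara:1/2, Uma:1/2.
Eli has the largest value, 17, making it the main broker — the node through which the most shortest paths run.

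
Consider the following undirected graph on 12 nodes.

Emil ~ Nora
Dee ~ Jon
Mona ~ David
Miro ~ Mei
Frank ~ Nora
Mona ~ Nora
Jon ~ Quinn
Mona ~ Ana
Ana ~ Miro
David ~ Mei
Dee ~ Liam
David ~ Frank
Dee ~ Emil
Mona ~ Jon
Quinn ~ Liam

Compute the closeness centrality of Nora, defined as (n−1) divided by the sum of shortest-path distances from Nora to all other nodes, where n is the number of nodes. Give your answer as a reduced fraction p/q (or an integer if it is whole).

Distances from Nora: Ana:2, David:2, Dee:2, Emil:1, Frank:1, Jon:2, Liam:3, Mei:3, Miro:3, Mona:1, Quinn:3. Sum = 23.
n = 12, so closeness = 11/23.

11/23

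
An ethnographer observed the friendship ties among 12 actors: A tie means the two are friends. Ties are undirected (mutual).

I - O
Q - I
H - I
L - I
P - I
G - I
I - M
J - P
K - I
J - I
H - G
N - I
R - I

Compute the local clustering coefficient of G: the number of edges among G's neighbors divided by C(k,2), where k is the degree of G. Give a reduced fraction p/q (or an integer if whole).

1

G's neighbors: H and I (k = 2).
Possible neighbor pairs: C(2,2) = 1. Edges among them: H–I → e = 1.
Clustering(G) = 1/1.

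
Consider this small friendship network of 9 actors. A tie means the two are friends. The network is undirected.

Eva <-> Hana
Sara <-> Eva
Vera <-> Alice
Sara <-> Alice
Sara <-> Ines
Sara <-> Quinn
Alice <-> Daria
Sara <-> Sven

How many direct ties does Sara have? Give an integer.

Sara is directly tied to Alice, Eva, Ines, Quinn, and Sven. That is 5 neighbors, so the degree of Sara is 5.

5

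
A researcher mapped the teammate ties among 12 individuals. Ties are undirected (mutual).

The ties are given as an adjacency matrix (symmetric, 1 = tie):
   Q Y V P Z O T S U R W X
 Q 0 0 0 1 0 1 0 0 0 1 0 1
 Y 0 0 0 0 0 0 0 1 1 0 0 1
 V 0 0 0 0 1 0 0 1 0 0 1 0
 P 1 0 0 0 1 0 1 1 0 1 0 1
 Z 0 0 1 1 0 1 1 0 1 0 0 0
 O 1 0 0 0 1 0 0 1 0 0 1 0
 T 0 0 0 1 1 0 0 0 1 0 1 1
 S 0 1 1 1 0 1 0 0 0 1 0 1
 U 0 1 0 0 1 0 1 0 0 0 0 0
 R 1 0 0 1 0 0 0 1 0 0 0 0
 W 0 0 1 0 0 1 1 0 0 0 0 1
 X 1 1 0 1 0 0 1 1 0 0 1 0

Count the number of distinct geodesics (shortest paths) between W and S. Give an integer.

3

The shortest distance is 2. The length-2 paths are: W–V–S; W–O–S; W–X–S.
That gives 3 distinct shortest paths.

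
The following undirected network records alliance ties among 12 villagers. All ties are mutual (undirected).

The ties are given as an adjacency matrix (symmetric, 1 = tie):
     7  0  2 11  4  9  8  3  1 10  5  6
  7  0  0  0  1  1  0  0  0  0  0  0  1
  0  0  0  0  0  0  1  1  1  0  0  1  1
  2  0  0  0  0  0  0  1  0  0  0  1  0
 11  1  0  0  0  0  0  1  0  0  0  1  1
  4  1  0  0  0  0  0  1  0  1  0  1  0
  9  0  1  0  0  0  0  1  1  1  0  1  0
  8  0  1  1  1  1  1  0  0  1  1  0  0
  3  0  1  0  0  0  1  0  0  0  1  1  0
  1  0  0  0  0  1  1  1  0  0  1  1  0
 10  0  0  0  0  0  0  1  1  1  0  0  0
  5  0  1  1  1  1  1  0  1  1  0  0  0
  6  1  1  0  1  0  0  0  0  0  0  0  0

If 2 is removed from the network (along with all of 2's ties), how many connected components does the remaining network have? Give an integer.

2's neighbors (5 and 8) remain reachable from one another through other ties, so the rest of the network stays in one piece.

1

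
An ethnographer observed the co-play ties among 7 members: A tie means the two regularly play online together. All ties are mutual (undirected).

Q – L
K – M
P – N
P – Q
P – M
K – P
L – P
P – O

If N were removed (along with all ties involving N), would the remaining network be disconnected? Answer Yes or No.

No

Even without N, every remaining node can still reach every other (the residual graph is connected), so N is not a cut vertex.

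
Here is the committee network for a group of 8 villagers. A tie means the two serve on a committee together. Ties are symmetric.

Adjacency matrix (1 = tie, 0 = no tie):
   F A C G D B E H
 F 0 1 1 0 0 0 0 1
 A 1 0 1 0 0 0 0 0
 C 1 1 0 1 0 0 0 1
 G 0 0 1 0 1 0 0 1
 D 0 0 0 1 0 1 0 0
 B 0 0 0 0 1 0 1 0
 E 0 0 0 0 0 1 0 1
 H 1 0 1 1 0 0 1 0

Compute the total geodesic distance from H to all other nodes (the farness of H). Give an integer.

10

Distances from H: A:2, B:2, C:1, D:2, E:1, F:1, G:1.
Sum = 2 + 2 + 1 + 2 + 1 + 1 + 1 = 10.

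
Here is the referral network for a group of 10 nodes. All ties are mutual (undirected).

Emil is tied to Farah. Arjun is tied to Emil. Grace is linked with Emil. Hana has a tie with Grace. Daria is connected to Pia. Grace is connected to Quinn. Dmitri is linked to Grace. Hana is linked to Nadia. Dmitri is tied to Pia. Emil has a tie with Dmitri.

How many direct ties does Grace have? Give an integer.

Grace is directly tied to Dmitri, Emil, Hana, and Quinn. That is 4 neighbors, so the degree of Grace is 4.

4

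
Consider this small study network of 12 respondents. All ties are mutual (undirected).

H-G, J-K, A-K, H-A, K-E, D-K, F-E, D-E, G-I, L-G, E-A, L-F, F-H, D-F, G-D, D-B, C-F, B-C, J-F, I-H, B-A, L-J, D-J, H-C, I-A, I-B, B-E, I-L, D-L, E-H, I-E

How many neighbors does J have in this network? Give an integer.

4

J is directly tied to D, F, K, and L. That is 4 neighbors, so the degree of J is 4.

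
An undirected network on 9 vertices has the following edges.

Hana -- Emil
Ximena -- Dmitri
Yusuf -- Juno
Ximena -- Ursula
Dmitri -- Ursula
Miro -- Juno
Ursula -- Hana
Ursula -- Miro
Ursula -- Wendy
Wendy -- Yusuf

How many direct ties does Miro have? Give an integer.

2

Miro is directly tied to Juno and Ursula. That is 2 neighbors, so the degree of Miro is 2.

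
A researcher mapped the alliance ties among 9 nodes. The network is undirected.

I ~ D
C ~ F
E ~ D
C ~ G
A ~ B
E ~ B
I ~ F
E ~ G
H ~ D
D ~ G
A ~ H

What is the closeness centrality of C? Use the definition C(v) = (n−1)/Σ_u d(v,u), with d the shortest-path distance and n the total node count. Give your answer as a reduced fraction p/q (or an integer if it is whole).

Distances from C: A:4, B:3, D:2, E:2, F:1, G:1, H:3, I:2. Sum = 18.
n = 9, so closeness = 8/18 = 4/9.

4/9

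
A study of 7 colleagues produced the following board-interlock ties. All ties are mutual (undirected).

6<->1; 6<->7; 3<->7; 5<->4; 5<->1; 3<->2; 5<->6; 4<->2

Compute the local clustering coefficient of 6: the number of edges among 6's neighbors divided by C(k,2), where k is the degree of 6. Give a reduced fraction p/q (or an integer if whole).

6's neighbors: 1, 5, and 7 (k = 3).
Possible neighbor pairs: C(3,2) = 3. Edges among them: 1–5 → e = 1.
Clustering(6) = 1/3.

1/3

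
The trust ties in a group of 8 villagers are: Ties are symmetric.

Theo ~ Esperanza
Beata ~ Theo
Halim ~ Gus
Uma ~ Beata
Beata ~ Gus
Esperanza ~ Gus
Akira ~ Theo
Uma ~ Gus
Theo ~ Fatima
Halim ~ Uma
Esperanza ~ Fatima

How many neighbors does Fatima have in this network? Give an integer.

Fatima is directly tied to Esperanza and Theo. That is 2 neighbors, so the degree of Fatima is 2.

2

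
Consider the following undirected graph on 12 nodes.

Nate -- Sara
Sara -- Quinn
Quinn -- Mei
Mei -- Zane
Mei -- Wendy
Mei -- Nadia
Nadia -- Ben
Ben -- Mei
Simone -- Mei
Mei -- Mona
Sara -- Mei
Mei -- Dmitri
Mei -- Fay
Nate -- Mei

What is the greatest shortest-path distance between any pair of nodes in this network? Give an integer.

2

Eccentricity of each node (its greatest distance to any other): Ben:2, Dmitri:2, Fay:2, Mei:1, Mona:2, Nadia:2, Nate:2, Quinn:2, Sara:2, Simone:2, Wendy:2, Zane:2.
The maximum eccentricity is 2, realized for instance by the pair Wendy–Sara via Wendy – Mei – Sara. So the diameter is 2.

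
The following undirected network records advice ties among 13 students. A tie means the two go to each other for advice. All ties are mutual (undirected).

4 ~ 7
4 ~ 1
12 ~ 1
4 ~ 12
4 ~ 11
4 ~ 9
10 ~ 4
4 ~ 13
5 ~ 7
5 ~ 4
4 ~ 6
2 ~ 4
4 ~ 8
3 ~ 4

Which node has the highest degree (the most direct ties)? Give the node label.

4

Degrees — 1:2, 2:1, 3:1, 4:12, 5:2, 6:1, 7:2, 8:1, 9:1, 10:1, 11:1, 12:2, 13:1.
The maximum is 12, attained only by 4.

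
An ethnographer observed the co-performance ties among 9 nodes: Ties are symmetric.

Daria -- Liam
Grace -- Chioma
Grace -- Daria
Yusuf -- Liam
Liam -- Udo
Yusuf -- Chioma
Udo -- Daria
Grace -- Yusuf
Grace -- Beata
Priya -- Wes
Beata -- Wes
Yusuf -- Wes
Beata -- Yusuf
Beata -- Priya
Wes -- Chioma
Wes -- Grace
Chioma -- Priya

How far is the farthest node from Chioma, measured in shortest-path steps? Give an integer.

3

Distances from Chioma: Beata:2, Daria:2, Grace:1, Liam:2, Priya:1, Udo:3, Wes:1, Yusuf:1.
The largest is 3 (to Udo), so the eccentricity of Chioma is 3.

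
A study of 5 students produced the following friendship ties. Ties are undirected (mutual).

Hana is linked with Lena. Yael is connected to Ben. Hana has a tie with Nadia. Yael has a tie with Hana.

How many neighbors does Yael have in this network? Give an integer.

Yael is directly tied to Ben and Hana. That is 2 neighbors, so the degree of Yael is 2.

2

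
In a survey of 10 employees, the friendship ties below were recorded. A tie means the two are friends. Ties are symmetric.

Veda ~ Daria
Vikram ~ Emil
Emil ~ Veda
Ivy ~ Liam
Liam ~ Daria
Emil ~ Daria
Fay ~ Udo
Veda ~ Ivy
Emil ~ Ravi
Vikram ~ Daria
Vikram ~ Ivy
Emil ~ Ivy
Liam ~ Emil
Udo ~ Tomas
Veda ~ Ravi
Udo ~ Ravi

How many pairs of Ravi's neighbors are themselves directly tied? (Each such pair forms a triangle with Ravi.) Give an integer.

Ravi's neighbors: Emil, Udo, and Veda.
Neighbor pairs that are themselves tied: Ravi–Emil–Veda. Each forms one triangle with Ravi, for 1 in total.

1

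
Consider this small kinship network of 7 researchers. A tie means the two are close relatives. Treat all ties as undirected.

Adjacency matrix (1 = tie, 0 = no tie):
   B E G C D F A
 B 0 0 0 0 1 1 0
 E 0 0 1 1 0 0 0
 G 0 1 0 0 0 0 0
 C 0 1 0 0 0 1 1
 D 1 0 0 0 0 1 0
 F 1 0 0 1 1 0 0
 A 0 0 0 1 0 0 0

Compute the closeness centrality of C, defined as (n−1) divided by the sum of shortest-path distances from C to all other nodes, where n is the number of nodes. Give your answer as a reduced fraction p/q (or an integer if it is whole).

2/3

Distances from C: A:1, B:2, D:2, E:1, F:1, G:2. Sum = 9.
n = 7, so closeness = 6/9 = 2/3.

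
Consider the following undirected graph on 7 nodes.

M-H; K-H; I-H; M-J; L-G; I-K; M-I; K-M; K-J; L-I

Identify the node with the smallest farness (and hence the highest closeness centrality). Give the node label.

I

Farness (sum of distances to all others) for each node — G:16, H:10, I:8, J:13, K:9, L:11, M:9.
The smallest farness is 8, for I, so I has the highest closeness.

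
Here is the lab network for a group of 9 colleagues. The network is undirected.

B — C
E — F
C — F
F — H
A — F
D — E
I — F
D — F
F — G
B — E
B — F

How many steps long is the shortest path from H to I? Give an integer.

One shortest route is H – F – I, which uses 2 edges, and H and I are not directly tied, so nothing shorter exists. So d(H,I) = 2.

2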